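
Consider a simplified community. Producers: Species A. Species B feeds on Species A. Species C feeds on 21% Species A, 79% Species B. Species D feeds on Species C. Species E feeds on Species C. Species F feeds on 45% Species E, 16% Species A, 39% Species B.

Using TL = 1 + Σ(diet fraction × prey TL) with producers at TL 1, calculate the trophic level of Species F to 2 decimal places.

Species B: 1 + 1 = 2
Species C: 1 + (0.21×1 + 0.79×2) = 2.79
Species D: 1 + 2.79 = 3.79
Species E: 1 + 2.79 = 3.79
Species F: 1 + (0.45×3.79 + 0.16×1 + 0.39×2) = 3.6455

3.65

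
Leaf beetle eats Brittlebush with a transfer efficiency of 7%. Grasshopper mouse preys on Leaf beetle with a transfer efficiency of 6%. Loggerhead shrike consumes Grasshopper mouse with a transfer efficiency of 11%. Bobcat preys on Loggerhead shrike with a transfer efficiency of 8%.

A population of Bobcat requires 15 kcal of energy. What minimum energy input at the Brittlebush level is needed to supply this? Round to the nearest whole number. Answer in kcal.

Cumulative transfer efficiency: 0.07 × 0.06 × 0.11 × 0.08 = 0.00003696
Brittlebush energy = 15 / 0.00003696 = 405844 kcal

405844 kcal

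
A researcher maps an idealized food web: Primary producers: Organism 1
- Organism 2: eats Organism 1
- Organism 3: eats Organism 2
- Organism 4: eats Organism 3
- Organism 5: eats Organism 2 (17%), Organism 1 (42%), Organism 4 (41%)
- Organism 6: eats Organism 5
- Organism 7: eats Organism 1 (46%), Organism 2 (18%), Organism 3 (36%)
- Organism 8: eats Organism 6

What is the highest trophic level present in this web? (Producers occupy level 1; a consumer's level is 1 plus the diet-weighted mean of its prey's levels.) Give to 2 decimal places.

Organism 2: 1 + 1 = 2
Organism 3: 1 + 2 = 3
Organism 4: 1 + 3 = 4
Organism 5: 1 + (0.17×2 + 0.42×1 + 0.41×4) = 3.4
Organism 6: 1 + 3.4 = 4.4
Organism 7: 1 + (0.46×1 + 0.18×2 + 0.36×3) = 2.9
Organism 8: 1 + 4.4 = 5.4

5.40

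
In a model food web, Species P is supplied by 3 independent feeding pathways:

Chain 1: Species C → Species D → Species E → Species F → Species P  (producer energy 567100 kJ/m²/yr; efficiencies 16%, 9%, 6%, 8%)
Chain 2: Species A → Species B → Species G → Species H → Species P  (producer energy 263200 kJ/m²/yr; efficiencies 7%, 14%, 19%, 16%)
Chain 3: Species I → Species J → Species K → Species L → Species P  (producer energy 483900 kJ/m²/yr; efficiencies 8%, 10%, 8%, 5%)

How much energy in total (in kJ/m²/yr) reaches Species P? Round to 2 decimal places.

133.10 kJ/m²/yr

Chain 1: 567100 × 0.16 × 0.09 × 0.06 × 0.08 = 39.197952 kJ/m²/yr
Chain 2: 263200 × 0.07 × 0.14 × 0.19 × 0.16 = 78.412544 kJ/m²/yr
Chain 3: 483900 × 0.08 × 0.1 × 0.08 × 0.05 = 15.4848 kJ/m²/yr
Total at Species P: 39.197952 + 78.412544 + 15.4848 = 133.095296 kJ/m²/yr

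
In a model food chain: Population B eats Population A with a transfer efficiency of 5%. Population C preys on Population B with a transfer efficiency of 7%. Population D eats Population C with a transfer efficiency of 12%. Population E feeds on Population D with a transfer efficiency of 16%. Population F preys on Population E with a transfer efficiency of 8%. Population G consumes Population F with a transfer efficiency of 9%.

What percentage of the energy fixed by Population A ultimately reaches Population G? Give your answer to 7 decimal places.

0.0000484%

Product of link efficiencies: 0.05 × 0.07 × 0.12 × 0.16 × 0.08 × 0.09 = 0.00000048384
As a percentage: 0.00000048384 × 100 = 0.0000484%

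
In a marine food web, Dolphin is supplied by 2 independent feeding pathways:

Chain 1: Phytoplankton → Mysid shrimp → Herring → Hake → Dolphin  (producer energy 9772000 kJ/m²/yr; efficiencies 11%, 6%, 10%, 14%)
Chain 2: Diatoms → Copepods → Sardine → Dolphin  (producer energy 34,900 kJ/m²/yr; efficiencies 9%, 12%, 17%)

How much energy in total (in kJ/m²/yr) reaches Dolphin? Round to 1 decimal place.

967.0 kJ/m²/yr

Chain 1: 9772000 × 0.11 × 0.06 × 0.1 × 0.14 = 902.9328 kJ/m²/yr
Chain 2: 34900 × 0.09 × 0.12 × 0.17 = 64.0764 kJ/m²/yr
Total at Dolphin: 902.9328 + 64.0764 = 967.0092 kJ/m²/yr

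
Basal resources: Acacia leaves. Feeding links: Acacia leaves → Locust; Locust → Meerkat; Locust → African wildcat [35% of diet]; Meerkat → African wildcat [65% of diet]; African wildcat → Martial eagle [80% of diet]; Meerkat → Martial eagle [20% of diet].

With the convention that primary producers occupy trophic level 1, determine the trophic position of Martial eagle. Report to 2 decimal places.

Locust: 1 + 1 = 2
Meerkat: 1 + 2 = 3
African wildcat: 1 + (0.35×2 + 0.65×3) = 3.65
Martial eagle: 1 + (0.8×3.65 + 0.2×3) = 4.52

4.52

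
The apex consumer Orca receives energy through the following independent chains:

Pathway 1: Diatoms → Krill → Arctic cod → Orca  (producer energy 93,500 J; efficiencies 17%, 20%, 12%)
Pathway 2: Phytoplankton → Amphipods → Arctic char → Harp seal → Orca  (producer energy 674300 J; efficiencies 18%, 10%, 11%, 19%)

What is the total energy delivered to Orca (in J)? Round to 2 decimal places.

635.15 J

Pathway 1: 93500 × 0.17 × 0.2 × 0.12 = 381.48 J
Pathway 2: 674300 × 0.18 × 0.1 × 0.11 × 0.19 = 253.67166 J
Total at Orca: 381.48 + 253.67166 = 635.15166 J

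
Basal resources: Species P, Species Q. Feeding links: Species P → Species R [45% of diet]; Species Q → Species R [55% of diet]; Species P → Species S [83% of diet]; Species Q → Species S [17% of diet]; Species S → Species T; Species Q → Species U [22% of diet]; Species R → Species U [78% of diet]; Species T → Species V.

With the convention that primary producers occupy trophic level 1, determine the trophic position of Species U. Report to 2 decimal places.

2.78

Species R: 1 + (0.45×1 + 0.55×1) = 2
Species S: 1 + (0.83×1 + 0.17×1) = 2
Species T: 1 + 2 = 3
Species U: 1 + (0.22×1 + 0.78×2) = 2.78
Species V: 1 + 3 = 4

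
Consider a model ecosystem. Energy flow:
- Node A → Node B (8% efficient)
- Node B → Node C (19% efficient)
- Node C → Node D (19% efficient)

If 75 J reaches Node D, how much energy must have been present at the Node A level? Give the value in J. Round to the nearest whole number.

Cumulative transfer efficiency: 0.08 × 0.19 × 0.19 = 0.002888
Node A energy = 75 / 0.002888 = 25970 J

25970 J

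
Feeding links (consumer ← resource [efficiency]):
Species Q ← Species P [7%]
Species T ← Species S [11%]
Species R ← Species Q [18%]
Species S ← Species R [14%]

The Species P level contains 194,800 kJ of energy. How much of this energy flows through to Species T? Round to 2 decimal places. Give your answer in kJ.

37.80 kJ

Species Q: 194800 × 0.07 = 13636 kJ
Species R: 13636 × 0.18 = 2454.48 kJ
Species S: 2454.48 × 0.14 = 343.6272 kJ
Species T: 343.6272 × 0.11 = 37.798992 kJ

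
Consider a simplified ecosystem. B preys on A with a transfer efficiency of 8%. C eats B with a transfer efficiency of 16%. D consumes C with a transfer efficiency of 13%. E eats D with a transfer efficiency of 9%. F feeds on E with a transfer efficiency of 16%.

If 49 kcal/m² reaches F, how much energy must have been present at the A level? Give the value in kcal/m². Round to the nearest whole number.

Cumulative transfer efficiency: 0.08 × 0.16 × 0.13 × 0.09 × 0.16 = 0.0000239616
A energy = 49 / 0.0000239616 = 2044939 kcal/m²

2044939 kcal/m²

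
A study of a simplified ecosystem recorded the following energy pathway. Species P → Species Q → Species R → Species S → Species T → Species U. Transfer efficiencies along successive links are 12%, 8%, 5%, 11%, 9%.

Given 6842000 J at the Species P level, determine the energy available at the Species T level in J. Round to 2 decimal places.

361.26 J

Species Q: 6842000 × 0.12 = 821040 J
Species R: 821040 × 0.08 = 65683.2 J
Species S: 65683.2 × 0.05 = 3284.16 J
Species T: 3284.16 × 0.11 = 361.2576 J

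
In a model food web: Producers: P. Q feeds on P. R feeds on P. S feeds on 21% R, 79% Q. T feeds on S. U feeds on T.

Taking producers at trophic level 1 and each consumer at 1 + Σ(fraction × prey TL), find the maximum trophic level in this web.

Q: 1 + 1 = 2
R: 1 + 1 = 2
S: 1 + (0.21×2 + 0.79×2) = 3
T: 1 + 3 = 4
U: 1 + 4 = 5

5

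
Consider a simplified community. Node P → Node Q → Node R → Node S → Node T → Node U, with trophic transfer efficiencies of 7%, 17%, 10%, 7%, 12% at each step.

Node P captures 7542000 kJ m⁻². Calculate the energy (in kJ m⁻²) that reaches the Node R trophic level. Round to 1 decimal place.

Node Q: 7542000 × 0.07 = 527940 kJ m⁻²
Node R: 527940 × 0.17 = 89749.8 kJ m⁻²

89749.8 kJ m⁻²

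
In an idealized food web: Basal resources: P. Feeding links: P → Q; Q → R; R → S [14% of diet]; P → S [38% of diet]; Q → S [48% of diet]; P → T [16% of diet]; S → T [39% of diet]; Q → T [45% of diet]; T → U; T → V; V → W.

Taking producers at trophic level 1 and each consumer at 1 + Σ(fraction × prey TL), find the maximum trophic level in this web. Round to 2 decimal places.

Q: 1 + 1 = 2
R: 1 + 2 = 3
S: 1 + (0.14×3 + 0.38×1 + 0.48×2) = 2.76
T: 1 + (0.16×1 + 0.39×2.76 + 0.45×2) = 3.1364
U: 1 + 3.1364 = 4.1364
V: 1 + 3.1364 = 4.1364
W: 1 + 4.1364 = 5.1364

5.14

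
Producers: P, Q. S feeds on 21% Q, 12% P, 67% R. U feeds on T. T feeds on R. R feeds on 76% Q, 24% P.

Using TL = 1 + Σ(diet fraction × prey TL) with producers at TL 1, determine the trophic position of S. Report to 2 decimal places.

R: 1 + (0.76×1 + 0.24×1) = 2
S: 1 + (0.21×1 + 0.12×1 + 0.67×2) = 2.67
T: 1 + 2 = 3
U: 1 + 3 = 4

2.67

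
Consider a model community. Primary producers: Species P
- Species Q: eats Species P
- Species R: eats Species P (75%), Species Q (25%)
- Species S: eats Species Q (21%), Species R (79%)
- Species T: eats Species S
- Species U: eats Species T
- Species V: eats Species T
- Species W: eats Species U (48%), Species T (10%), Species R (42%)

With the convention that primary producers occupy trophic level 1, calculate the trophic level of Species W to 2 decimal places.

Species Q: 1 + 1 = 2
Species R: 1 + (0.75×1 + 0.25×2) = 2.25
Species S: 1 + (0.21×2 + 0.79×2.25) = 3.1975
Species T: 1 + 3.1975 = 4.1975
Species U: 1 + 4.1975 = 5.1975
Species V: 1 + 4.1975 = 5.1975
Species W: 1 + (0.48×5.1975 + 0.1×4.1975 + 0.42×2.25) = 4.85955

4.86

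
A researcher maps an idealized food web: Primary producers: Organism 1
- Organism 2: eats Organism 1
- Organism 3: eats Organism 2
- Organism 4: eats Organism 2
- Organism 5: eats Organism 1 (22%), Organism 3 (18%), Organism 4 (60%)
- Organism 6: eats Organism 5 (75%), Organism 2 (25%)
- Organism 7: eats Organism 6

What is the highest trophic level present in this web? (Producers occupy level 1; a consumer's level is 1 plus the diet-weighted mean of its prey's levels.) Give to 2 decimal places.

5.17

Organism 2: 1 + 1 = 2
Organism 3: 1 + 2 = 3
Organism 4: 1 + 2 = 3
Organism 5: 1 + (0.22×1 + 0.18×3 + 0.6×3) = 3.56
Organism 6: 1 + (0.75×3.56 + 0.25×2) = 4.17
Organism 7: 1 + 4.17 = 5.17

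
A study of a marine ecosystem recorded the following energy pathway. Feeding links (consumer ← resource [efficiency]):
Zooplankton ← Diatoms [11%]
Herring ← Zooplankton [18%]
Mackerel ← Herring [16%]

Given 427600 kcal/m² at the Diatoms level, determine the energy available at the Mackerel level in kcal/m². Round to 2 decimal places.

Zooplankton: 427600 × 0.11 = 47036 kcal/m²
Herring: 47036 × 0.18 = 8466.48 kcal/m²
Mackerel: 8466.48 × 0.16 = 1354.6368 kcal/m²

1354.64 kcal/m²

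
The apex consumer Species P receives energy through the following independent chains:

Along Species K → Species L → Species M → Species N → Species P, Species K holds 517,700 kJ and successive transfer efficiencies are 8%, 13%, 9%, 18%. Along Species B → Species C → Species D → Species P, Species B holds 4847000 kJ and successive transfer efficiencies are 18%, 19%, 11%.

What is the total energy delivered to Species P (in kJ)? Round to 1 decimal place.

18321.6 kJ

Via Species K: 517700 × 0.08 × 0.13 × 0.09 × 0.18 = 87.222096 kJ
Via Species B: 4847000 × 0.18 × 0.19 × 0.11 = 18234.414 kJ
Total at Species P: 87.222096 + 18234.414 = 18321.636096 kJ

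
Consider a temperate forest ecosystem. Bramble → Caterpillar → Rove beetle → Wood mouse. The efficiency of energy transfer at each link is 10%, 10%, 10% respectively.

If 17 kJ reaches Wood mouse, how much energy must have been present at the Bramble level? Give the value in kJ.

Cumulative transfer efficiency: 0.1 × 0.1 × 0.1 = 0.001
Bramble energy = 17 / 0.001 = 17000 kJ

17000 kJ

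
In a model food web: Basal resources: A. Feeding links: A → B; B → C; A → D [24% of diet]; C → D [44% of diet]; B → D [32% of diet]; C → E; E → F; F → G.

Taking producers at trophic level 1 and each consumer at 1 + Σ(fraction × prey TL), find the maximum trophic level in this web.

B: 1 + 1 = 2
C: 1 + 2 = 3
D: 1 + (0.24×1 + 0.44×3 + 0.32×2) = 3.2
E: 1 + 3 = 4
F: 1 + 4 = 5
G: 1 + 5 = 6

6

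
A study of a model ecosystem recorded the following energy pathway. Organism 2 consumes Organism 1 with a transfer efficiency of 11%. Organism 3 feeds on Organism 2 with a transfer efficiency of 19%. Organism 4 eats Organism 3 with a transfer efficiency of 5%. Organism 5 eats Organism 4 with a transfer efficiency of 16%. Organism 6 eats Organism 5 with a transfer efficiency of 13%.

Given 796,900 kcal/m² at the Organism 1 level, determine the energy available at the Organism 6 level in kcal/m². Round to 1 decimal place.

17.3 kcal/m²

Organism 2: 796900 × 0.11 = 87659 kcal/m²
Organism 3: 87659 × 0.19 = 16655.21 kcal/m²
Organism 4: 16655.21 × 0.05 = 832.7605 kcal/m²
Organism 5: 832.7605 × 0.16 = 133.24168 kcal/m²
Organism 6: 133.24168 × 0.13 = 17.3214184 kcal/m²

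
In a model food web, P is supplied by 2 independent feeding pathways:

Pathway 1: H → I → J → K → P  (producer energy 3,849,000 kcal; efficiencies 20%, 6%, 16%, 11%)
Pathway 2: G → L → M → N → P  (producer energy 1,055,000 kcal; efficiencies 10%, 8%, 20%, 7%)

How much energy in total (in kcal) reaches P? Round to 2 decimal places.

931.07 kcal

Pathway 1: 3849000 × 0.2 × 0.06 × 0.16 × 0.11 = 812.9088 kcal
Pathway 2: 1055000 × 0.1 × 0.08 × 0.2 × 0.07 = 118.16 kcal
Total at P: 812.9088 + 118.16 = 931.0688 kcal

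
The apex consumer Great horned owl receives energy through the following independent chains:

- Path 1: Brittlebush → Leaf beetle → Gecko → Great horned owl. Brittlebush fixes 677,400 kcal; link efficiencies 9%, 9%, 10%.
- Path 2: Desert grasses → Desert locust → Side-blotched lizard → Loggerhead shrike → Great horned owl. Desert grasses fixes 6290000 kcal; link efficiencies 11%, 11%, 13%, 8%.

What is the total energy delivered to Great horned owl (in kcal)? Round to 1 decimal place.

Path 1: 677400 × 0.09 × 0.09 × 0.1 = 548.694 kcal
Path 2: 6290000 × 0.11 × 0.11 × 0.13 × 0.08 = 791.5336 kcal
Total at Great horned owl: 548.694 + 791.5336 = 1340.2276 kcal

1340.2 kcal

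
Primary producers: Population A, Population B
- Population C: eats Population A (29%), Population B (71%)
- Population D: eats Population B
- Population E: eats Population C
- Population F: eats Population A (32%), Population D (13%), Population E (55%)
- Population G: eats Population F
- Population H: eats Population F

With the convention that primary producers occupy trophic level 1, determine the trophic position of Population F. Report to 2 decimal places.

3.23

Population C: 1 + (0.29×1 + 0.71×1) = 2
Population D: 1 + 1 = 2
Population E: 1 + 2 = 3
Population F: 1 + (0.32×1 + 0.13×2 + 0.55×3) = 3.23
Population G: 1 + 3.23 = 4.23
Population H: 1 + 3.23 = 4.23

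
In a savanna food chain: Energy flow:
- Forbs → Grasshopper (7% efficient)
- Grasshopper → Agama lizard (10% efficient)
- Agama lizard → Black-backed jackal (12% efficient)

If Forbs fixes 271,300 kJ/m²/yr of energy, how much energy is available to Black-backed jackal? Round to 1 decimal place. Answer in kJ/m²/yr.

Grasshopper: 271300 × 0.07 = 18991 kJ/m²/yr
Agama lizard: 18991 × 0.1 = 1899.1 kJ/m²/yr
Black-backed jackal: 1899.1 × 0.12 = 227.892 kJ/m²/yr

227.9 kJ/m²/yr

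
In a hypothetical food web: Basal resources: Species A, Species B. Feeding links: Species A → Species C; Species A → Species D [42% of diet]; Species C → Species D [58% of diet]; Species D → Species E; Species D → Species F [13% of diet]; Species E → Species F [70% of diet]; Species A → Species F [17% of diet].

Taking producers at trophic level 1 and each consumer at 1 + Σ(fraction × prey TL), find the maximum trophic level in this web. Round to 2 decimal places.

Species C: 1 + 1 = 2
Species D: 1 + (0.42×1 + 0.58×2) = 2.58
Species E: 1 + 2.58 = 3.58
Species F: 1 + (0.13×2.58 + 0.7×3.58 + 0.17×1) = 4.0114

4.01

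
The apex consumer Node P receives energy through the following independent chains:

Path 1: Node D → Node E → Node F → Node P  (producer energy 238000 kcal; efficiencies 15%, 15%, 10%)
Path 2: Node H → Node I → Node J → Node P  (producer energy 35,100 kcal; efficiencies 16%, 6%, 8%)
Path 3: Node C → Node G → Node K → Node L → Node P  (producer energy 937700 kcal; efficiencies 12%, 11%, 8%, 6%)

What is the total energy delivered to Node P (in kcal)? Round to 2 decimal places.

Path 1: 238000 × 0.15 × 0.15 × 0.1 = 535.5 kcal
Path 2: 35100 × 0.16 × 0.06 × 0.08 = 26.9568 kcal
Path 3: 937700 × 0.12 × 0.11 × 0.08 × 0.06 = 59.412672 kcal
Total at Node P: 535.5 + 26.9568 + 59.412672 = 621.869472 kcal

621.87 kcal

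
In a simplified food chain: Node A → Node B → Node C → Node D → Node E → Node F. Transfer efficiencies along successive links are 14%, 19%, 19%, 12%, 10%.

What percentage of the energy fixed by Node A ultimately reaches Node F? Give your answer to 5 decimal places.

0.00606%

Product of link efficiencies: 0.14 × 0.19 × 0.19 × 0.12 × 0.1 = 0.000060648
As a percentage: 0.000060648 × 100 = 0.00606%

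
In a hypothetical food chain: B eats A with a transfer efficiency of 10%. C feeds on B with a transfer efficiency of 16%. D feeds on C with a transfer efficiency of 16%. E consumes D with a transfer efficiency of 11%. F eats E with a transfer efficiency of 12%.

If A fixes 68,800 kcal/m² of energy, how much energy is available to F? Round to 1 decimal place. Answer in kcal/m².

B: 68800 × 0.1 = 6880 kcal/m²
C: 6880 × 0.16 = 1100.8 kcal/m²
D: 1100.8 × 0.16 = 176.128 kcal/m²
E: 176.128 × 0.11 = 19.37408 kcal/m²
F: 19.37408 × 0.12 = 2.3248896 kcal/m²

2.3 kcal/m²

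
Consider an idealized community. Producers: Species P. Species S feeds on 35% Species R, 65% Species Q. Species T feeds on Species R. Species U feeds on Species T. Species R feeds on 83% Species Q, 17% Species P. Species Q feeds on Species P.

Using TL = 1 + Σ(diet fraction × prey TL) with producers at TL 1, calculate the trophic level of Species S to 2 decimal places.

3.29

Species Q: 1 + 1 = 2
Species R: 1 + (0.83×2 + 0.17×1) = 2.83
Species S: 1 + (0.35×2.83 + 0.65×2) = 3.2905
Species T: 1 + 2.83 = 3.83
Species U: 1 + 3.83 = 4.83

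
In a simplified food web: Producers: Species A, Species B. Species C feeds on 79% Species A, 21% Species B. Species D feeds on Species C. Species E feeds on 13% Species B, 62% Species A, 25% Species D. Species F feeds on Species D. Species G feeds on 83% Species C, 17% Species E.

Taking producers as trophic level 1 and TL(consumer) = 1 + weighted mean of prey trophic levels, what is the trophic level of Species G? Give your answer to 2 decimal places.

Species C: 1 + (0.79×1 + 0.21×1) = 2
Species D: 1 + 2 = 3
Species E: 1 + (0.13×1 + 0.62×1 + 0.25×3) = 2.5
Species F: 1 + 3 = 4
Species G: 1 + (0.83×2 + 0.17×2.5) = 3.085

3.09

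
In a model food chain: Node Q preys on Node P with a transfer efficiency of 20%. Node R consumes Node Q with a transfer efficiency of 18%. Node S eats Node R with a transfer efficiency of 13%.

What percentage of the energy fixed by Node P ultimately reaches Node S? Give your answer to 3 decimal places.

Product of link efficiencies: 0.2 × 0.18 × 0.13 = 0.00468
As a percentage: 0.00468 × 100 = 0.468%

0.468%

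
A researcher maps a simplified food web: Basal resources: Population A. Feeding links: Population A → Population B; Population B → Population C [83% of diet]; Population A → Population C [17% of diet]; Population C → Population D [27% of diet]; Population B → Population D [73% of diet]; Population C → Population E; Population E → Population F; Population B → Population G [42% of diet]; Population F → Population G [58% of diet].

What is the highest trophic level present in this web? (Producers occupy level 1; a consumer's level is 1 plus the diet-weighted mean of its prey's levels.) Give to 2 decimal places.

4.83

Population B: 1 + 1 = 2
Population C: 1 + (0.83×2 + 0.17×1) = 2.83
Population D: 1 + (0.27×2.83 + 0.73×2) = 3.2241
Population E: 1 + 2.83 = 3.83
Population F: 1 + 3.83 = 4.83
Population G: 1 + (0.42×2 + 0.58×4.83) = 4.6414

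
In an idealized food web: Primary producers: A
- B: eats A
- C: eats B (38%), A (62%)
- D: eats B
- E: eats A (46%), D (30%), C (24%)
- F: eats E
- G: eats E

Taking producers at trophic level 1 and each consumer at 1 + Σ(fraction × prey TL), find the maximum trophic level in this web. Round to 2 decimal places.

3.93

B: 1 + 1 = 2
C: 1 + (0.38×2 + 0.62×1) = 2.38
D: 1 + 2 = 3
E: 1 + (0.46×1 + 0.3×3 + 0.24×2.38) = 2.9312
F: 1 + 2.9312 = 3.9312
G: 1 + 2.9312 = 3.9312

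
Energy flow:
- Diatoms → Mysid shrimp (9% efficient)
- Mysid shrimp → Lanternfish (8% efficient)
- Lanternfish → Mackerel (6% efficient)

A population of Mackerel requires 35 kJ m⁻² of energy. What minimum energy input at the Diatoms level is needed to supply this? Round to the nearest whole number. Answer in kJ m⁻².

Cumulative transfer efficiency: 0.09 × 0.08 × 0.06 = 0.000432
Diatoms energy = 35 / 0.000432 = 81019 kJ m⁻²

81019 kJ m⁻²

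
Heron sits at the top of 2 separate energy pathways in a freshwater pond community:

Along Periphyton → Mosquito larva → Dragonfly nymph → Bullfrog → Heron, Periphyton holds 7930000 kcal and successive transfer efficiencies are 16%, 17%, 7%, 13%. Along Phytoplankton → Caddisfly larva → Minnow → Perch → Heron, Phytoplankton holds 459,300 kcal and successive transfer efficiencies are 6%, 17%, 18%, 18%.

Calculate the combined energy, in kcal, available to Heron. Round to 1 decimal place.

Via Periphyton: 7930000 × 0.16 × 0.17 × 0.07 × 0.13 = 1962.8336 kcal
Via Phytoplankton: 459300 × 0.06 × 0.17 × 0.18 × 0.18 = 151.789464 kcal
Total at Heron: 1962.8336 + 151.789464 = 2114.623064 kcal

2114.6 kcal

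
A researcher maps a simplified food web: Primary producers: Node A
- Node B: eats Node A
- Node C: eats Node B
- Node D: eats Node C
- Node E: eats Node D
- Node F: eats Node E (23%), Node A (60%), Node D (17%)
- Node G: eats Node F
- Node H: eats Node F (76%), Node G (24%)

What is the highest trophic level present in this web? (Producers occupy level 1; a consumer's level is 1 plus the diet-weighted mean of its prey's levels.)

Node B: 1 + 1 = 2
Node C: 1 + 2 = 3
Node D: 1 + 3 = 4
Node E: 1 + 4 = 5
Node F: 1 + (0.23×5 + 0.6×1 + 0.17×4) = 3.43
Node G: 1 + 3.43 = 4.43
Node H: 1 + (0.76×3.43 + 0.24×4.43) = 4.67

5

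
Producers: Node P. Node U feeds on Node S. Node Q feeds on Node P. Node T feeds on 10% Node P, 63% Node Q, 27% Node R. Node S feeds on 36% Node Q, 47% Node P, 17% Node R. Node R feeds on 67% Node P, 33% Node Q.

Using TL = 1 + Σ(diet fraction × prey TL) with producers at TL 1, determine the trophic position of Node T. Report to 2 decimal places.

2.99

Node Q: 1 + 1 = 2
Node R: 1 + (0.67×1 + 0.33×2) = 2.33
Node S: 1 + (0.36×2 + 0.47×1 + 0.17×2.33) = 2.5861
Node T: 1 + (0.1×1 + 0.63×2 + 0.27×2.33) = 2.9891
Node U: 1 + 2.5861 = 3.5861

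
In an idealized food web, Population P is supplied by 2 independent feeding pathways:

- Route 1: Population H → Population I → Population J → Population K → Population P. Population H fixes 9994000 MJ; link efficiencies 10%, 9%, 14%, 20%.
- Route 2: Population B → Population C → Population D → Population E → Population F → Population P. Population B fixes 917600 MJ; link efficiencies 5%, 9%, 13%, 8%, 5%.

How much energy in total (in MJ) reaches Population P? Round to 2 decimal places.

2520.64 MJ

Route 1: 9994000 × 0.1 × 0.09 × 0.14 × 0.2 = 2518.488 MJ
Route 2: 917600 × 0.05 × 0.09 × 0.13 × 0.08 × 0.05 = 2.147184 MJ
Total at Population P: 2518.488 + 2.147184 = 2520.635184 MJ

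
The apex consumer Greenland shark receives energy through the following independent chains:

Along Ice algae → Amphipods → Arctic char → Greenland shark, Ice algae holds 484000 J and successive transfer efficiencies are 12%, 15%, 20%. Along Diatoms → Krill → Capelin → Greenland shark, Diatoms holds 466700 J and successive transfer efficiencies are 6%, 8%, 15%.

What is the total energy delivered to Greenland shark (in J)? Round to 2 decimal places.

2078.42 J

Via Ice algae: 484000 × 0.12 × 0.15 × 0.2 = 1742.4 J
Via Diatoms: 466700 × 0.06 × 0.08 × 0.15 = 336.024 J
Total at Greenland shark: 1742.4 + 336.024 = 2078.424 J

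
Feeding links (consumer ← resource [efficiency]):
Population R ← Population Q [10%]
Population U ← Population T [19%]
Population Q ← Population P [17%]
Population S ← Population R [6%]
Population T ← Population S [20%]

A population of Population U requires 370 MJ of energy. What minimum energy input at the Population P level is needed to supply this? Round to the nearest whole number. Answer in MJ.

9545924 MJ

Cumulative transfer efficiency: 0.17 × 0.1 × 0.06 × 0.2 × 0.19 = 0.00003876
Population P energy = 370 / 0.00003876 = 9545924 MJ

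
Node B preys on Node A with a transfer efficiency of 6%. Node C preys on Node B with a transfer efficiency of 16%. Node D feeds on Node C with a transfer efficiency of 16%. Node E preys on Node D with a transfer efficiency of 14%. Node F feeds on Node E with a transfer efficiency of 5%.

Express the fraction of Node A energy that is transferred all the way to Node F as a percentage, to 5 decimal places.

0.00108%

Product of link efficiencies: 0.06 × 0.16 × 0.16 × 0.14 × 0.05 = 0.000010752
As a percentage: 0.000010752 × 100 = 0.00108%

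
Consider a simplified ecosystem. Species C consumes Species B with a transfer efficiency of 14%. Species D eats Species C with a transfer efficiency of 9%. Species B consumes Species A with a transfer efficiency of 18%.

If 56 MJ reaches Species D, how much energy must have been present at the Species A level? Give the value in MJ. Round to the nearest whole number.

24691 MJ

Cumulative transfer efficiency: 0.18 × 0.14 × 0.09 = 0.002268
Species A energy = 56 / 0.002268 = 24691 MJ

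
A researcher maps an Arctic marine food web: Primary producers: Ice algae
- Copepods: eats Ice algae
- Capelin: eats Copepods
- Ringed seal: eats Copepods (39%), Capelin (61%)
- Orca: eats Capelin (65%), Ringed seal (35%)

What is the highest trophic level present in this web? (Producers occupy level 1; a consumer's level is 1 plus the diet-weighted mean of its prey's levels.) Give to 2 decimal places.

4.21

Copepods: 1 + 1 = 2
Capelin: 1 + 2 = 3
Ringed seal: 1 + (0.39×2 + 0.61×3) = 3.61
Orca: 1 + (0.65×3 + 0.35×3.61) = 4.2135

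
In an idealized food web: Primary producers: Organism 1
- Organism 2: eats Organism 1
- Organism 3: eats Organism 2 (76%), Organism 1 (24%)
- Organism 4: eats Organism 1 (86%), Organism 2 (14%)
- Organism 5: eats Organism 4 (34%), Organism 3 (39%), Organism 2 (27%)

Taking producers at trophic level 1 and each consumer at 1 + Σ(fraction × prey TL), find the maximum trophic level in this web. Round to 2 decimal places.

Organism 2: 1 + 1 = 2
Organism 3: 1 + (0.76×2 + 0.24×1) = 2.76
Organism 4: 1 + (0.86×1 + 0.14×2) = 2.14
Organism 5: 1 + (0.34×2.14 + 0.39×2.76 + 0.27×2) = 3.344

3.34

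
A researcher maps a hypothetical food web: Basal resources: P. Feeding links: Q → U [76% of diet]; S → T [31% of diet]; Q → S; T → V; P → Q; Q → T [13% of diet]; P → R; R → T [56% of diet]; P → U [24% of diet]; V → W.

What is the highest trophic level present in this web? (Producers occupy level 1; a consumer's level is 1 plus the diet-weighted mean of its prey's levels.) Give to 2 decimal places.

5.31

Q: 1 + 1 = 2
R: 1 + 1 = 2
S: 1 + 2 = 3
T: 1 + (0.56×2 + 0.13×2 + 0.31×3) = 3.31
U: 1 + (0.24×1 + 0.76×2) = 2.76
V: 1 + 3.31 = 4.31
W: 1 + 4.31 = 5.31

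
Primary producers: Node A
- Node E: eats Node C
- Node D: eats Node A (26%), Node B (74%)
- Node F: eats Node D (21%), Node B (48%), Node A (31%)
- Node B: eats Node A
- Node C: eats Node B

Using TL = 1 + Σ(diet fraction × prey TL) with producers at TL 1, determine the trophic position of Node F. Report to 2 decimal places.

Node B: 1 + 1 = 2
Node C: 1 + 2 = 3
Node D: 1 + (0.26×1 + 0.74×2) = 2.74
Node E: 1 + 3 = 4
Node F: 1 + (0.21×2.74 + 0.48×2 + 0.31×1) = 2.8454

2.85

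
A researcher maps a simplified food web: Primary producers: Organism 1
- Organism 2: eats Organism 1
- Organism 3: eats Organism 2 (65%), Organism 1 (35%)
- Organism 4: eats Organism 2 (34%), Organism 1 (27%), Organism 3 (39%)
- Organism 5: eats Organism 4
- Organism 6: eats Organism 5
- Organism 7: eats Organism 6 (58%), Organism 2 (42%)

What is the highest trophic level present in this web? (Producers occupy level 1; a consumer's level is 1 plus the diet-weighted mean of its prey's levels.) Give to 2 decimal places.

Organism 2: 1 + 1 = 2
Organism 3: 1 + (0.65×2 + 0.35×1) = 2.65
Organism 4: 1 + (0.34×2 + 0.27×1 + 0.39×2.65) = 2.9835
Organism 5: 1 + 2.9835 = 3.9835
Organism 6: 1 + 3.9835 = 4.9835
Organism 7: 1 + (0.58×4.9835 + 0.42×2) = 4.73043

4.98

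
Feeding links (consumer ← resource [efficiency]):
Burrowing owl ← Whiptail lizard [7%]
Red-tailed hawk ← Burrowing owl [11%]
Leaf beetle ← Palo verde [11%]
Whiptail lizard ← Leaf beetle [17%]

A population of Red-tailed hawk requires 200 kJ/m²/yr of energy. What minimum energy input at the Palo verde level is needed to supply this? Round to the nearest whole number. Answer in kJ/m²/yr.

1388985 kJ/m²/yr

Cumulative transfer efficiency: 0.11 × 0.17 × 0.07 × 0.11 = 0.00014399
Palo verde energy = 200 / 0.00014399 = 1388985 kJ/m²/yr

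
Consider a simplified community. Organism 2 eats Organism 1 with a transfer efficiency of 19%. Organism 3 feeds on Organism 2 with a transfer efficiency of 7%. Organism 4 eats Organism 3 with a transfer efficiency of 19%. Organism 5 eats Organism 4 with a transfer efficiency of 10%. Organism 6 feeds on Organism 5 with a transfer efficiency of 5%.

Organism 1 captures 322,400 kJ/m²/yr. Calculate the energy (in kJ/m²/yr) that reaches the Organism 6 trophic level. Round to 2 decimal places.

Organism 2: 322400 × 0.19 = 61256 kJ/m²/yr
Organism 3: 61256 × 0.07 = 4287.92 kJ/m²/yr
Organism 4: 4287.92 × 0.19 = 814.7048 kJ/m²/yr
Organism 5: 814.7048 × 0.1 = 81.47048 kJ/m²/yr
Organism 6: 81.47048 × 0.05 = 4.073524 kJ/m²/yr

4.07 kJ/m²/yr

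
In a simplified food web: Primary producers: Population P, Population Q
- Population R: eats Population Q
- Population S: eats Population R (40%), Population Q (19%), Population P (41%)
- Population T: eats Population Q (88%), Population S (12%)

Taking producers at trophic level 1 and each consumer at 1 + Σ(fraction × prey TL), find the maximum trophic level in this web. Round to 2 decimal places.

2.40

Population R: 1 + 1 = 2
Population S: 1 + (0.4×2 + 0.19×1 + 0.41×1) = 2.4
Population T: 1 + (0.88×1 + 0.12×2.4) = 2.168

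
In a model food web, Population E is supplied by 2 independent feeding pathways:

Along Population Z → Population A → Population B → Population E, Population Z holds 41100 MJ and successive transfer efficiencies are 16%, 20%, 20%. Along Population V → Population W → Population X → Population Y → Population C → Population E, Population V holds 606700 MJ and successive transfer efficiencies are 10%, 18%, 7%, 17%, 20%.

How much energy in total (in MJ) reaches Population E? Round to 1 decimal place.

Via Population Z: 41100 × 0.16 × 0.2 × 0.2 = 263.04 MJ
Via Population V: 606700 × 0.1 × 0.18 × 0.07 × 0.17 × 0.2 = 25.991028 MJ
Total at Population E: 263.04 + 25.991028 = 289.031028 MJ

289.0 MJ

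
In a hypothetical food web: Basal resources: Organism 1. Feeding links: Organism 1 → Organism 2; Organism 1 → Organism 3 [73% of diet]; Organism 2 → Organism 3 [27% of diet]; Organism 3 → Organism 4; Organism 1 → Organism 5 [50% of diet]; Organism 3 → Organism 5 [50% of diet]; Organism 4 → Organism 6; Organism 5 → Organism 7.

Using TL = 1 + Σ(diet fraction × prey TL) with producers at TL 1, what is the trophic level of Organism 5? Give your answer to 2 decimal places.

2.64

Organism 2: 1 + 1 = 2
Organism 3: 1 + (0.73×1 + 0.27×2) = 2.27
Organism 4: 1 + 2.27 = 3.27
Organism 5: 1 + (0.5×1 + 0.5×2.27) = 2.635
Organism 6: 1 + 3.27 = 4.27
Organism 7: 1 + 2.635 = 3.635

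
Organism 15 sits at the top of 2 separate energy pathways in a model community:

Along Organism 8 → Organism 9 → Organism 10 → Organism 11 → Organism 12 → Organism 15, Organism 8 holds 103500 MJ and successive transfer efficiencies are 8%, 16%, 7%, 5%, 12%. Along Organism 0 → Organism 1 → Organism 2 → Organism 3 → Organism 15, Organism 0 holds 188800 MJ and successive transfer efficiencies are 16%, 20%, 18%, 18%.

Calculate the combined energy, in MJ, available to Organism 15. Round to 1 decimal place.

Via Organism 8: 103500 × 0.08 × 0.16 × 0.07 × 0.05 × 0.12 = 0.556416 MJ
Via Organism 0: 188800 × 0.16 × 0.2 × 0.18 × 0.18 = 195.74784 MJ
Total at Organism 15: 0.556416 + 195.74784 = 196.304256 MJ

196.3 MJ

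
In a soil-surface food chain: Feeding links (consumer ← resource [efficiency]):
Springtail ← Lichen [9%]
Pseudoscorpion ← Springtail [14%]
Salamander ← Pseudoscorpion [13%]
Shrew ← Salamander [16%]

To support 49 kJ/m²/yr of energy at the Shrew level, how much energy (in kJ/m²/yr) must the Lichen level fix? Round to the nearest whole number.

186966 kJ/m²/yr

Cumulative transfer efficiency: 0.09 × 0.14 × 0.13 × 0.16 = 0.00026208
Lichen energy = 49 / 0.00026208 = 186966 kJ/m²/yr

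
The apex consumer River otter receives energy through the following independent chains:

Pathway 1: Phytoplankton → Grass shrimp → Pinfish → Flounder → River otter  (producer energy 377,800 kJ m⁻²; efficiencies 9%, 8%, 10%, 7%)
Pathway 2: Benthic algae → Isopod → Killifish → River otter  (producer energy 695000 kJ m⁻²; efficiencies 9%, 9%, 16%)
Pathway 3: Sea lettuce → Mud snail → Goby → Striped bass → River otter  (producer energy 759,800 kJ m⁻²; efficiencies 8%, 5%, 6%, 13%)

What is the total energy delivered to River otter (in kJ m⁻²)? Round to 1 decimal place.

943.5 kJ m⁻²

Pathway 1: 377800 × 0.09 × 0.08 × 0.1 × 0.07 = 19.04112 kJ m⁻²
Pathway 2: 695000 × 0.09 × 0.09 × 0.16 = 900.72 kJ m⁻²
Pathway 3: 759800 × 0.08 × 0.05 × 0.06 × 0.13 = 23.70576 kJ m⁻²
Total at River otter: 19.04112 + 900.72 + 23.70576 = 943.46688 kJ m⁻²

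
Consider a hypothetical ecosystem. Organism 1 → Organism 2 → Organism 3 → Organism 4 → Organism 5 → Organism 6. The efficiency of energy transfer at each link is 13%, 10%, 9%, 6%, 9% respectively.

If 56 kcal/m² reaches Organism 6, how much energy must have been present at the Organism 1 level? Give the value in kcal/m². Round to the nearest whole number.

8863564 kcal/m²

Cumulative transfer efficiency: 0.13 × 0.1 × 0.09 × 0.06 × 0.09 = 0.000006318
Organism 1 energy = 56 / 0.000006318 = 8863564 kcal/m²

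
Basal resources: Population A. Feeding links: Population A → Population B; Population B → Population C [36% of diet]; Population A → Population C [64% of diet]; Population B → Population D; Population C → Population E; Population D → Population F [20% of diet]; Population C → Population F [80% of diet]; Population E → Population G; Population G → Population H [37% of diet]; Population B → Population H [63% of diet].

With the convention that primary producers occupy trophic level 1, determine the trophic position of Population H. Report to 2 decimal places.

3.87

Population B: 1 + 1 = 2
Population C: 1 + (0.36×2 + 0.64×1) = 2.36
Population D: 1 + 2 = 3
Population E: 1 + 2.36 = 3.36
Population F: 1 + (0.2×3 + 0.8×2.36) = 3.488
Population G: 1 + 3.36 = 4.36
Population H: 1 + (0.37×4.36 + 0.63×2) = 3.8732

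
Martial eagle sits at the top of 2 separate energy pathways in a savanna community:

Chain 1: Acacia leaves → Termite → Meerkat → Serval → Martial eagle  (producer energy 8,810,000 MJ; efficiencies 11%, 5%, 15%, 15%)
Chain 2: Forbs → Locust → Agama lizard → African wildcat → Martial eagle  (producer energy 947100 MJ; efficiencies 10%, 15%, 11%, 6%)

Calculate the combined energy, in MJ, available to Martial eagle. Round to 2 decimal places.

1184.00 MJ

Chain 1: 8810000 × 0.11 × 0.05 × 0.15 × 0.15 = 1090.2375 MJ
Chain 2: 947100 × 0.1 × 0.15 × 0.11 × 0.06 = 93.7629 MJ
Total at Martial eagle: 1090.2375 + 93.7629 = 1184.0004 MJ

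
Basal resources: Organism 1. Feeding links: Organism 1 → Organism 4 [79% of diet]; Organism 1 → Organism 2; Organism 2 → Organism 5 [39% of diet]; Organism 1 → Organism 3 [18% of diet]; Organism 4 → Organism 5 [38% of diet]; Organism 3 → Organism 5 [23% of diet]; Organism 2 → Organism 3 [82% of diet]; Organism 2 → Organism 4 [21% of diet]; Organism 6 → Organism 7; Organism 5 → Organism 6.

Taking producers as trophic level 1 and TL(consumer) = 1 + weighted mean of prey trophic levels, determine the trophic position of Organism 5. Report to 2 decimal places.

3.27

Organism 2: 1 + 1 = 2
Organism 3: 1 + (0.18×1 + 0.82×2) = 2.82
Organism 4: 1 + (0.21×2 + 0.79×1) = 2.21
Organism 5: 1 + (0.38×2.21 + 0.39×2 + 0.23×2.82) = 3.2684
Organism 6: 1 + 3.2684 = 4.2684
Organism 7: 1 + 4.2684 = 5.2684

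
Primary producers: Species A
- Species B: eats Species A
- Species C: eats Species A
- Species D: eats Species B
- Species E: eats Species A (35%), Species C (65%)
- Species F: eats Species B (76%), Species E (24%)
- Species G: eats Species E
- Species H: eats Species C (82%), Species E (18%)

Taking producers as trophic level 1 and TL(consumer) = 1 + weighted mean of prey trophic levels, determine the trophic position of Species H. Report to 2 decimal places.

3.12

Species B: 1 + 1 = 2
Species C: 1 + 1 = 2
Species D: 1 + 2 = 3
Species E: 1 + (0.35×1 + 0.65×2) = 2.65
Species F: 1 + (0.76×2 + 0.24×2.65) = 3.156
Species G: 1 + 2.65 = 3.65
Species H: 1 + (0.82×2 + 0.18×2.65) = 3.117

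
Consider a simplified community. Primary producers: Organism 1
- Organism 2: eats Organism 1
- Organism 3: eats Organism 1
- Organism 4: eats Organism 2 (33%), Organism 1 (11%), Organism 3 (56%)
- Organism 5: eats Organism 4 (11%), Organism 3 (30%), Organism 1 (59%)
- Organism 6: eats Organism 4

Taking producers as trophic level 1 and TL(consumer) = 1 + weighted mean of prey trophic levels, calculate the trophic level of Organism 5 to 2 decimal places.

2.51

Organism 2: 1 + 1 = 2
Organism 3: 1 + 1 = 2
Organism 4: 1 + (0.33×2 + 0.11×1 + 0.56×2) = 2.89
Organism 5: 1 + (0.11×2.89 + 0.3×2 + 0.59×1) = 2.5079
Organism 6: 1 + 2.89 = 3.89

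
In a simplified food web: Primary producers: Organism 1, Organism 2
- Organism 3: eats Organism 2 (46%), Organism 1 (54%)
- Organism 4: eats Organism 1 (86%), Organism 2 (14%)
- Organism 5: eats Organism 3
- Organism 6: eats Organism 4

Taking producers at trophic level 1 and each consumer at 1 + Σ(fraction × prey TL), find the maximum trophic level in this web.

3

Organism 3: 1 + (0.46×1 + 0.54×1) = 2
Organism 4: 1 + (0.86×1 + 0.14×1) = 2
Organism 5: 1 + 2 = 3
Organism 6: 1 + 2 = 3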